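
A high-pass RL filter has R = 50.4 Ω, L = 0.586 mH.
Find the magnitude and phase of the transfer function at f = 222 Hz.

Step 1 — Angular frequency: ω = 2π·222 = 1395 rad/s.
Step 2 — Transfer function: H(jω) = jωL/(R + jωL).
Step 3 — Numerator jωL = j·0.8174; denominator R + jωL = 50.4 + j0.8174.
Step 4 — H = 0.000263 + j0.01621.
Step 5 — Magnitude: |H| = 0.01622 (-35.8 dB); phase: φ = 89.1°.

|H| = 0.01622 (-35.8 dB), φ = 89.1°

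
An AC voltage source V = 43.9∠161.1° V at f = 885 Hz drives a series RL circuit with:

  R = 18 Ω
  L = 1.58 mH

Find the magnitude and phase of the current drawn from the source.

Step 1 — Angular frequency: ω = 2π·f = 2π·885 = 5561 rad/s.
Step 2 — Component impedances:
  R: Z = R = 18 Ω
  L: Z = jωL = j·5561·0.00158 = 0 + j8.786 Ω
Step 3 — Series combination: Z_total = R + L = 18 + j8.786 Ω = 20.03∠26.0° Ω.
Step 4 — Source phasor: V = 43.9∠161.1° V = -41.53 + j14.22 V.
Step 5 — Ohm's law: I = V / Z_total = (-41.53 + j14.22) / (18 + j8.786) = -1.552 + j1.548 A.
Step 6 — Convert to polar: |I| = 2.192 A, ∠I = 135.1°.

I = 2.192∠135.1° A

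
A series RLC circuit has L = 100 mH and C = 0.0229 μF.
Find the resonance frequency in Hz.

Step 1 — Resonance condition Im(Z)=0 gives ω₀ = 1/√(LC).
Step 2 — ω₀ = 1/√(0.1·2.29e-08) = 2.09e+04 rad/s.
Step 3 — f₀ = ω₀/(2π) = 3326 Hz.

f₀ = 3326 Hz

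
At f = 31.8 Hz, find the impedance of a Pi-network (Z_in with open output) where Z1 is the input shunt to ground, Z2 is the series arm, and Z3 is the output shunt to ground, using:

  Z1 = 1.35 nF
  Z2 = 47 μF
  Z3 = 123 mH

Step 1 — Angular frequency: ω = 2π·f = 2π·31.8 = 199.8 rad/s.
Step 2 — Component impedances:
  Z1: Z = 1/(jωC) = -j/(ω·C) = 0 - j3.707e+06 Ω
  Z2: Z = 1/(jωC) = -j/(ω·C) = 0 - j106.5 Ω
  Z3: Z = jωL = j·199.8·0.123 = 0 + j24.58 Ω
Step 3 — With open output, the series arm Z2 and the output shunt Z3 appear in series to ground: Z2 + Z3 = 0 - j81.91 Ω.
Step 4 — Parallel with input shunt Z1: Z_in = Z1 || (Z2 + Z3) = 0 - j81.91 Ω = 81.91∠-90.0° Ω.

Z = 0 - j81.91 Ω = 81.91∠-90.0° Ω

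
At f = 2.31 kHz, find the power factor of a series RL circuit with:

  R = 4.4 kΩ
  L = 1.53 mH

Step 1 — Angular frequency: ω = 2π·f = 2π·2310 = 1.451e+04 rad/s.
Step 2 — Component impedances:
  R: Z = R = 4400 Ω
  L: Z = jωL = j·1.451e+04·0.00153 = 0 + j22.21 Ω
Step 3 — Series combination: Z_total = R + L = 4400 + j22.21 Ω = 4400∠0.3° Ω.
Step 4 — Power factor: PF = cos(φ) = Re(Z)/|Z| = 4400/4400 = 1.
Step 5 — Type: Im(Z) = 22.21 ⇒ lagging (phase φ = 0.3°).

PF = 1 (lagging, φ = 0.3°)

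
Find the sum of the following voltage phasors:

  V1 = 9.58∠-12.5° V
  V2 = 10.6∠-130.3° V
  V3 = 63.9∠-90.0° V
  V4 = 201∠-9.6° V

Step 1 — Convert each phasor to rectangular form:
  V1 = 9.58·(cos(-12.5°) + j·sin(-12.5°)) = 9.353 - j2.073 V
  V2 = 10.6·(cos(-130.3°) + j·sin(-130.3°)) = -6.856 - j8.084 V
  V3 = 63.9·(cos(-90.0°) + j·sin(-90.0°)) = 0 - j63.9 V
  V4 = 201·(cos(-9.6°) + j·sin(-9.6°)) = 198.2 - j33.52 V
Step 2 — Sum components: V_total = 200.7 - j107.6 V.
Step 3 — Convert to polar: |V_total| = 227.7 V, ∠V_total = -28.2°.

V_total = 227.7∠-28.2° V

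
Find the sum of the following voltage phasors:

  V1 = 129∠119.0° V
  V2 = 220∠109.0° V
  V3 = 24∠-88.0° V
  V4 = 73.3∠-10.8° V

Step 1 — Convert each phasor to rectangular form:
  V1 = 129·(cos(119.0°) + j·sin(119.0°)) = -62.54 + j112.8 V
  V2 = 220·(cos(109.0°) + j·sin(109.0°)) = -71.62 + j208 V
  V3 = 24·(cos(-88.0°) + j·sin(-88.0°)) = 0.8376 - j23.99 V
  V4 = 73.3·(cos(-10.8°) + j·sin(-10.8°)) = 72 - j13.74 V
Step 2 — Sum components: V_total = -61.33 + j283.1 V.
Step 3 — Convert to polar: |V_total| = 289.7 V, ∠V_total = 102.2°.

V_total = 289.7∠102.2° V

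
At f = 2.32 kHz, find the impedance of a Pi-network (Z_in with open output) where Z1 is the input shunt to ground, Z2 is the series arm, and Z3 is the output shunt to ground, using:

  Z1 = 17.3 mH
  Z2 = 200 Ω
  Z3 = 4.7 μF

Step 1 — Angular frequency: ω = 2π·f = 2π·2320 = 1.458e+04 rad/s.
Step 2 — Component impedances:
  Z1: Z = jωL = j·1.458e+04·0.0173 = 0 + j252.2 Ω
  Z2: Z = R = 200 Ω
  Z3: Z = 1/(jωC) = -j/(ω·C) = 0 - j14.6 Ω
Step 3 — With open output, the series arm Z2 and the output shunt Z3 appear in series to ground: Z2 + Z3 = 200 - j14.6 Ω.
Step 4 — Parallel with input shunt Z1: Z_in = Z1 || (Z2 + Z3) = 131.9 + j95.52 Ω = 162.8∠35.9° Ω.

Z = 131.9 + j95.52 Ω = 162.8∠35.9° Ω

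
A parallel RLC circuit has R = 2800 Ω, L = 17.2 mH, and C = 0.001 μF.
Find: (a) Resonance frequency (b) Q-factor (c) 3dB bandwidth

Step 1 — Resonance: ω₀ = 1/√(LC) = 1/√(0.0172·1e-09) = 2.411e+05 rad/s.
Step 2 — f₀ = ω₀/(2π) = 3.838e+04 Hz.
Step 3 — Parallel Q: Q = R/(ω₀L) = 2800/(2.411e+05·0.0172) = 0.6751.
Step 4 — Bandwidth: Δω = ω₀/Q = 3.571e+05 rad/s; BW = Δω/(2π) = 5.684e+04 Hz.

(a) f₀ = 3.838e+04 Hz  (b) Q = 0.6751  (c) BW = 5.684e+04 Hz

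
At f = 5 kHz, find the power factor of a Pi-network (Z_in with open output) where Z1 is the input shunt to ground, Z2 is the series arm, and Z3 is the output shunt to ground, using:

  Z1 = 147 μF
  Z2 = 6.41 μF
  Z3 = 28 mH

Step 1 — Angular frequency: ω = 2π·f = 2π·5000 = 3.142e+04 rad/s.
Step 2 — Component impedances:
  Z1: Z = 1/(jωC) = -j/(ω·C) = 0 - j0.2165 Ω
  Z2: Z = 1/(jωC) = -j/(ω·C) = 0 - j4.966 Ω
  Z3: Z = jωL = j·3.142e+04·0.028 = 0 + j879.6 Ω
Step 3 — With open output, the series arm Z2 and the output shunt Z3 appear in series to ground: Z2 + Z3 = 0 + j874.7 Ω.
Step 4 — Parallel with input shunt Z1: Z_in = Z1 || (Z2 + Z3) = 0 - j0.2166 Ω = 0.2166∠-90.0° Ω.
Step 5 — Power factor: PF = cos(φ) = Re(Z)/|Z| = 0/0.2166 = 0.
Step 6 — Type: Im(Z) = -0.2166 ⇒ leading (phase φ = -90.0°).

PF = 0 (leading, φ = -90.0°)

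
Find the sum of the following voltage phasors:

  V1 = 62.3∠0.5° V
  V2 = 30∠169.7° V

Step 1 — Convert each phasor to rectangular form:
  V1 = 62.3·(cos(0.5°) + j·sin(0.5°)) = 62.3 + j0.5437 V
  V2 = 30·(cos(169.7°) + j·sin(169.7°)) = -29.52 + j5.364 V
Step 2 — Sum components: V_total = 32.78 + j5.908 V.
Step 3 — Convert to polar: |V_total| = 33.31 V, ∠V_total = 10.2°.

V_total = 33.31∠10.2° V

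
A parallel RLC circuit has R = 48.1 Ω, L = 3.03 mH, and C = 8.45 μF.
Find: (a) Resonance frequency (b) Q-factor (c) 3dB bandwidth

Step 1 — Resonance: ω₀ = 1/√(LC) = 1/√(0.00303·8.45e-06) = 6250 rad/s.
Step 2 — f₀ = ω₀/(2π) = 994.7 Hz.
Step 3 — Parallel Q: Q = R/(ω₀L) = 48.1/(6250·0.00303) = 2.54.
Step 4 — Bandwidth: Δω = ω₀/Q = 2460 rad/s; BW = Δω/(2π) = 391.6 Hz.

(a) f₀ = 994.7 Hz  (b) Q = 2.54  (c) BW = 391.6 Hz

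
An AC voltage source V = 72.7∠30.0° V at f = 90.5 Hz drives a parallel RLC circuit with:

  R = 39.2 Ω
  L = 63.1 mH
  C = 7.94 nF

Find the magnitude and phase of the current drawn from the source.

Step 1 — Angular frequency: ω = 2π·f = 2π·90.5 = 568.6 rad/s.
Step 2 — Component impedances:
  R: Z = R = 39.2 Ω
  L: Z = jωL = j·568.6·0.0631 = 0 + j35.88 Ω
  C: Z = 1/(jωC) = -j/(ω·C) = 0 - j2.215e+05 Ω
Step 3 — Parallel combination: 1/Z_total = 1/R + 1/L + 1/C; Z_total = 17.87 + j19.52 Ω = 26.47∠47.5° Ω.
Step 4 — Source phasor: V = 72.7∠30.0° V = 62.96 + j36.35 V.
Step 5 — Ohm's law: I = V / Z_total = (62.96 + j36.35) / (17.87 + j19.52) = 2.619 - j0.8271 A.
Step 6 — Convert to polar: |I| = 2.747 A, ∠I = -17.5°.

I = 2.747∠-17.5° A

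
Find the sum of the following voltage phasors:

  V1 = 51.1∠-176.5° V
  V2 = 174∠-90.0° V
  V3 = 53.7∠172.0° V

Step 1 — Convert each phasor to rectangular form:
  V1 = 51.1·(cos(-176.5°) + j·sin(-176.5°)) = -51 - j3.12 V
  V2 = 174·(cos(-90.0°) + j·sin(-90.0°)) = 0 - j174 V
  V3 = 53.7·(cos(172.0°) + j·sin(172.0°)) = -53.18 + j7.474 V
Step 2 — Sum components: V_total = -104.2 - j169.6 V.
Step 3 — Convert to polar: |V_total| = 199.1 V, ∠V_total = -121.6°.

V_total = 199.1∠-121.6° V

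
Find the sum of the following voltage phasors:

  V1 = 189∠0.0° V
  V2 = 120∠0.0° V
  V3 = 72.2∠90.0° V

Step 1 — Convert each phasor to rectangular form:
  V1 = 189·(cos(0.0°) + j·sin(0.0°)) = 189 V
  V2 = 120·(cos(0.0°) + j·sin(0.0°)) = 120 V
  V3 = 72.2·(cos(90.0°) + j·sin(90.0°)) = 0 + j72.2 V
Step 2 — Sum components: V_total = 309 + j72.2 V.
Step 3 — Convert to polar: |V_total| = 317.3 V, ∠V_total = 13.2°.

V_total = 317.3∠13.2° V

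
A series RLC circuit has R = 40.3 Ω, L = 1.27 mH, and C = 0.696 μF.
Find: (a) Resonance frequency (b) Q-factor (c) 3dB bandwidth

Step 1 — Resonance: ω₀ = 1/√(LC) = 1/√(0.00127·6.96e-07) = 3.364e+04 rad/s.
Step 2 — f₀ = ω₀/(2π) = 5353 Hz.
Step 3 — Series Q: Q = ω₀L/R = 3.364e+04·0.00127/40.3 = 1.06.
Step 4 — Bandwidth: Δω = ω₀/Q = 3.173e+04 rad/s; BW = Δω/(2π) = 5050 Hz.

(a) f₀ = 5353 Hz  (b) Q = 1.06  (c) BW = 5050 Hz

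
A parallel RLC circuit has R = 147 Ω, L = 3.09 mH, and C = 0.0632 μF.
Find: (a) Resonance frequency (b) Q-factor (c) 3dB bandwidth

Step 1 — Resonance: ω₀ = 1/√(LC) = 1/√(0.00309·6.32e-08) = 7.156e+04 rad/s.
Step 2 — f₀ = ω₀/(2π) = 1.139e+04 Hz.
Step 3 — Parallel Q: Q = R/(ω₀L) = 147/(7.156e+04·0.00309) = 0.6648.
Step 4 — Bandwidth: Δω = ω₀/Q = 1.076e+05 rad/s; BW = Δω/(2π) = 1.713e+04 Hz.

(a) f₀ = 1.139e+04 Hz  (b) Q = 0.6648  (c) BW = 1.713e+04 Hz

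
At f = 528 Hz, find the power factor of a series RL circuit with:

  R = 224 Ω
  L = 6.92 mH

Step 1 — Angular frequency: ω = 2π·f = 2π·528 = 3318 rad/s.
Step 2 — Component impedances:
  R: Z = R = 224 Ω
  L: Z = jωL = j·3318·0.00692 = 0 + j22.96 Ω
Step 3 — Series combination: Z_total = R + L = 224 + j22.96 Ω = 225.2∠5.9° Ω.
Step 4 — Power factor: PF = cos(φ) = Re(Z)/|Z| = 224/225.17 = 0.9948.
Step 5 — Type: Im(Z) = 22.96 ⇒ lagging (phase φ = 5.9°).

PF = 0.9948 (lagging, φ = 5.9°)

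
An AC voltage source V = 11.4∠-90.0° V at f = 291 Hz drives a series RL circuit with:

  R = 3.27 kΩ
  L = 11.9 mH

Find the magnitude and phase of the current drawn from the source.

Step 1 — Angular frequency: ω = 2π·f = 2π·291 = 1828 rad/s.
Step 2 — Component impedances:
  R: Z = R = 3270 Ω
  L: Z = jωL = j·1828·0.0119 = 0 + j21.76 Ω
Step 3 — Series combination: Z_total = R + L = 3270 + j21.76 Ω = 3270∠0.4° Ω.
Step 4 — Source phasor: V = 11.4∠-90.0° V = 0 - j11.4 V.
Step 5 — Ohm's law: I = V / Z_total = (0 - j11.4) / (3270 + j21.76) = -2.32e-05 - j0.003486 A.
Step 6 — Convert to polar: |I| = 0.003486 A, ∠I = -90.4°.

I = 0.003486∠-90.4° A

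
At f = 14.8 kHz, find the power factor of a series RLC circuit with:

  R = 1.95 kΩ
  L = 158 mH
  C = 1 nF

Step 1 — Angular frequency: ω = 2π·f = 2π·1.48e+04 = 9.299e+04 rad/s.
Step 2 — Component impedances:
  R: Z = R = 1950 Ω
  L: Z = jωL = j·9.299e+04·0.158 = 0 + j1.469e+04 Ω
  C: Z = 1/(jωC) = -j/(ω·C) = 0 - j1.075e+04 Ω
Step 3 — Series combination: Z_total = R + L + C = 1950 + j3939 Ω = 4395∠63.7° Ω.
Step 4 — Power factor: PF = cos(φ) = Re(Z)/|Z| = 1950/4395 = 0.4437.
Step 5 — Type: Im(Z) = 3939 ⇒ lagging (phase φ = 63.7°).

PF = 0.4437 (lagging, φ = 63.7°)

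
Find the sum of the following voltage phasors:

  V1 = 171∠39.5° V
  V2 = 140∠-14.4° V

Step 1 — Convert each phasor to rectangular form:
  V1 = 171·(cos(39.5°) + j·sin(39.5°)) = 131.9 + j108.8 V
  V2 = 140·(cos(-14.4°) + j·sin(-14.4°)) = 135.6 - j34.82 V
Step 2 — Sum components: V_total = 267.5 + j73.95 V.
Step 3 — Convert to polar: |V_total| = 277.6 V, ∠V_total = 15.5°.

V_total = 277.6∠15.5° V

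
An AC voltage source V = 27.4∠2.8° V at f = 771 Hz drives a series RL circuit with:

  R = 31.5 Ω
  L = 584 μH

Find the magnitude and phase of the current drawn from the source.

Step 1 — Angular frequency: ω = 2π·f = 2π·771 = 4844 rad/s.
Step 2 — Component impedances:
  R: Z = R = 31.5 Ω
  L: Z = jωL = j·4844·0.000584 = 0 + j2.829 Ω
Step 3 — Series combination: Z_total = R + L = 31.5 + j2.829 Ω = 31.63∠5.1° Ω.
Step 4 — Source phasor: V = 27.4∠2.8° V = 27.37 + j1.338 V.
Step 5 — Ohm's law: I = V / Z_total = (27.37 + j1.338) / (31.5 + j2.829) = 0.8656 - j0.03525 A.
Step 6 — Convert to polar: |I| = 0.8664 A, ∠I = -2.3°.

I = 0.8664∠-2.3° A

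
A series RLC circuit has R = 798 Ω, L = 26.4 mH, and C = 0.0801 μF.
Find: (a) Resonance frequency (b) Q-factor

Step 1 — Resonance condition Im(Z)=0 gives ω₀ = 1/√(LC).
Step 2 — ω₀ = 1/√(0.0264·8.01e-08) = 2.175e+04 rad/s.
Step 3 — f₀ = ω₀/(2π) = 3461 Hz.
Step 4 — Series Q: Q = ω₀L/R = 2.175e+04·0.0264/798 = 0.7194.

(a) f₀ = 3461 Hz  (b) Q = 0.7194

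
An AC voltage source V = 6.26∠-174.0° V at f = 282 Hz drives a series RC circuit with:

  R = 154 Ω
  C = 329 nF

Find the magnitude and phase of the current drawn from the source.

Step 1 — Angular frequency: ω = 2π·f = 2π·282 = 1772 rad/s.
Step 2 — Component impedances:
  R: Z = R = 154 Ω
  C: Z = 1/(jωC) = -j/(ω·C) = 0 - j1715 Ω
Step 3 — Series combination: Z_total = R + C = 154 - j1715 Ω = 1722∠-84.9° Ω.
Step 4 — Source phasor: V = 6.26∠-174.0° V = -6.226 - j0.6543 V.
Step 5 — Ohm's law: I = V / Z_total = (-6.226 - j0.6543) / (154 - j1715) = 5.52e-05 - j0.003634 A.
Step 6 — Convert to polar: |I| = 0.003635 A, ∠I = -89.1°.

I = 0.003635∠-89.1° A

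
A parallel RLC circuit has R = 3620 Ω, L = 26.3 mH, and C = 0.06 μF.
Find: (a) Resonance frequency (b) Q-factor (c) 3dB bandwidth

Step 1 — Resonance: ω₀ = 1/√(LC) = 1/√(0.0263·6e-08) = 2.517e+04 rad/s.
Step 2 — f₀ = ω₀/(2π) = 4007 Hz.
Step 3 — Parallel Q: Q = R/(ω₀L) = 3620/(2.517e+04·0.0263) = 5.468.
Step 4 — Bandwidth: Δω = ω₀/Q = 4604 rad/s; BW = Δω/(2π) = 732.8 Hz.

(a) f₀ = 4007 Hz  (b) Q = 5.468  (c) BW = 732.8 Hz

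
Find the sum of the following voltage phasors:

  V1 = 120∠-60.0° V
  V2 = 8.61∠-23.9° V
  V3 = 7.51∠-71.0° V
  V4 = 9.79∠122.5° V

Step 1 — Convert each phasor to rectangular form:
  V1 = 120·(cos(-60.0°) + j·sin(-60.0°)) = 60 - j103.9 V
  V2 = 8.61·(cos(-23.9°) + j·sin(-23.9°)) = 7.872 - j3.488 V
  V3 = 7.51·(cos(-71.0°) + j·sin(-71.0°)) = 2.445 - j7.101 V
  V4 = 9.79·(cos(122.5°) + j·sin(122.5°)) = -5.26 + j8.257 V
Step 2 — Sum components: V_total = 65.06 - j106.3 V.
Step 3 — Convert to polar: |V_total| = 124.6 V, ∠V_total = -58.5°.

V_total = 124.6∠-58.5° V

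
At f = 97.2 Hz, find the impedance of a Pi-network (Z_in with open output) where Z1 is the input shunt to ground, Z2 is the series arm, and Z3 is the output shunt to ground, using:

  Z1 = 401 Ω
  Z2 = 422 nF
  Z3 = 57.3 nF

Step 1 — Angular frequency: ω = 2π·f = 2π·97.2 = 610.7 rad/s.
Step 2 — Component impedances:
  Z1: Z = R = 401 Ω
  Z2: Z = 1/(jωC) = -j/(ω·C) = 0 - j3880 Ω
  Z3: Z = 1/(jωC) = -j/(ω·C) = 0 - j2.858e+04 Ω
Step 3 — With open output, the series arm Z2 and the output shunt Z3 appear in series to ground: Z2 + Z3 = 0 - j3.246e+04 Ω.
Step 4 — Parallel with input shunt Z1: Z_in = Z1 || (Z2 + Z3) = 400.9 - j4.954 Ω = 401∠-0.7° Ω.

Z = 400.9 - j4.954 Ω = 401∠-0.7° Ω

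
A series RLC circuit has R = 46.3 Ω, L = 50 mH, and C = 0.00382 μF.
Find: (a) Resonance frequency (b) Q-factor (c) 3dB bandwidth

Step 1 — Resonance: ω₀ = 1/√(LC) = 1/√(0.05·3.82e-09) = 7.236e+04 rad/s.
Step 2 — f₀ = ω₀/(2π) = 1.152e+04 Hz.
Step 3 — Series Q: Q = ω₀L/R = 7.236e+04·0.05/46.3 = 78.14.
Step 4 — Bandwidth: Δω = ω₀/Q = 926 rad/s; BW = Δω/(2π) = 147.4 Hz.

(a) f₀ = 1.152e+04 Hz  (b) Q = 78.14  (c) BW = 147.4 Hz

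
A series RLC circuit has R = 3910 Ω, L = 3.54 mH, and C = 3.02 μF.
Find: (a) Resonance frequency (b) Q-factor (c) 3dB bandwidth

Step 1 — Resonance: ω₀ = 1/√(LC) = 1/√(0.00354·3.02e-06) = 9672 rad/s.
Step 2 — f₀ = ω₀/(2π) = 1539 Hz.
Step 3 — Series Q: Q = ω₀L/R = 9672·0.00354/3910 = 0.008756.
Step 4 — Bandwidth: Δω = ω₀/Q = 1.105e+06 rad/s; BW = Δω/(2π) = 1.758e+05 Hz.

(a) f₀ = 1539 Hz  (b) Q = 0.008756  (c) BW = 1.758e+05 Hz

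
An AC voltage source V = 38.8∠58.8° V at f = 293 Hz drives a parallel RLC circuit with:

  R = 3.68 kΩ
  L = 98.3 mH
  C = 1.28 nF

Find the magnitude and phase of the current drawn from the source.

Step 1 — Angular frequency: ω = 2π·f = 2π·293 = 1841 rad/s.
Step 2 — Component impedances:
  R: Z = R = 3680 Ω
  L: Z = jωL = j·1841·0.0983 = 0 + j181 Ω
  C: Z = 1/(jωC) = -j/(ω·C) = 0 - j4.244e+05 Ω
Step 3 — Parallel combination: 1/Z_total = 1/R + 1/L + 1/C; Z_total = 8.885 + j180.6 Ω = 180.8∠87.2° Ω.
Step 4 — Source phasor: V = 38.8∠58.8° V = 20.1 + j33.19 V.
Step 5 — Ohm's law: I = V / Z_total = (20.1 + j33.19) / (8.885 + j180.6) = 0.1888 - j0.102 A.
Step 6 — Convert to polar: |I| = 0.2146 A, ∠I = -28.4°.

I = 0.2146∠-28.4° A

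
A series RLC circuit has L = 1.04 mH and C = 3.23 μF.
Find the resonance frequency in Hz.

Step 1 — Resonance condition Im(Z)=0 gives ω₀ = 1/√(LC).
Step 2 — ω₀ = 1/√(0.00104·3.23e-06) = 1.725e+04 rad/s.
Step 3 — f₀ = ω₀/(2π) = 2746 Hz.

f₀ = 2746 Hz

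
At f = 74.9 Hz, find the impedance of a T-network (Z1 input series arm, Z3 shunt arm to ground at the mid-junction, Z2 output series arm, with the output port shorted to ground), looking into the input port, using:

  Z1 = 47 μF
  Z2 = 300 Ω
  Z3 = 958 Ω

Step 1 — Angular frequency: ω = 2π·f = 2π·74.9 = 470.6 rad/s.
Step 2 — Component impedances:
  Z1: Z = 1/(jωC) = -j/(ω·C) = 0 - j45.21 Ω
  Z2: Z = R = 300 Ω
  Z3: Z = R = 958 Ω
Step 3 — With the output port shorted to ground, the output series arm Z2 runs from the junction to ground; the shunt arm Z3 also runs from the junction to ground. They appear in parallel: Z3 || Z2 = 228.5 Ω.
Step 4 — Series with input arm Z1: Z_in = Z1 + (Z3 || Z2) = 228.5 - j45.21 Ω = 232.9∠-11.2° Ω.

Z = 228.5 - j45.21 Ω = 232.9∠-11.2° Ω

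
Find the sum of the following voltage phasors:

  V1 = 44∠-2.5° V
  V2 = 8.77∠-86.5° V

Step 1 — Convert each phasor to rectangular form:
  V1 = 44·(cos(-2.5°) + j·sin(-2.5°)) = 43.96 - j1.919 V
  V2 = 8.77·(cos(-86.5°) + j·sin(-86.5°)) = 0.5354 - j8.754 V
Step 2 — Sum components: V_total = 44.49 - j10.67 V.
Step 3 — Convert to polar: |V_total| = 45.76 V, ∠V_total = -13.5°.

V_total = 45.76∠-13.5° V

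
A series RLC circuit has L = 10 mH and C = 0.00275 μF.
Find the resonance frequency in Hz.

Step 1 — Resonance condition Im(Z)=0 gives ω₀ = 1/√(LC).
Step 2 — ω₀ = 1/√(0.01·2.75e-09) = 1.907e+05 rad/s.
Step 3 — f₀ = ω₀/(2π) = 3.035e+04 Hz.

f₀ = 3.035e+04 Hz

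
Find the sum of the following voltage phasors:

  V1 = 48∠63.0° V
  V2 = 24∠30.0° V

Step 1 — Convert each phasor to rectangular form:
  V1 = 48·(cos(63.0°) + j·sin(63.0°)) = 21.79 + j42.77 V
  V2 = 24·(cos(30.0°) + j·sin(30.0°)) = 20.78 + j12 V
Step 2 — Sum components: V_total = 42.58 + j54.77 V.
Step 3 — Convert to polar: |V_total| = 69.37 V, ∠V_total = 52.1°.

V_total = 69.37∠52.1° V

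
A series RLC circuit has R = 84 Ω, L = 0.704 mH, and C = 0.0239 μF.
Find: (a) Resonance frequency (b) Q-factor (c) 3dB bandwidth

Step 1 — Resonance: ω₀ = 1/√(LC) = 1/√(0.000704·2.39e-08) = 2.438e+05 rad/s.
Step 2 — f₀ = ω₀/(2π) = 3.88e+04 Hz.
Step 3 — Series Q: Q = ω₀L/R = 2.438e+05·0.000704/84 = 2.043.
Step 4 — Bandwidth: Δω = ω₀/Q = 1.193e+05 rad/s; BW = Δω/(2π) = 1.899e+04 Hz.

(a) f₀ = 3.88e+04 Hz  (b) Q = 2.043  (c) BW = 1.899e+04 Hz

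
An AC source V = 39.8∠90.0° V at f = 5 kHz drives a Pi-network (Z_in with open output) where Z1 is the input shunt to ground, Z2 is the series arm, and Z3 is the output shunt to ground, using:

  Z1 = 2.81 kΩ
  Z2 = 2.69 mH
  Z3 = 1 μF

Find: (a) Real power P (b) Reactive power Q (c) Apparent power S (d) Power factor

Step 1 — Angular frequency: ω = 2π·f = 2π·5000 = 3.142e+04 rad/s.
Step 2 — Component impedances:
  Z1: Z = R = 2810 Ω
  Z2: Z = jωL = j·3.142e+04·0.00269 = 0 + j84.51 Ω
  Z3: Z = 1/(jωC) = -j/(ω·C) = 0 - j31.83 Ω
Step 3 — With open output, the series arm Z2 and the output shunt Z3 appear in series to ground: Z2 + Z3 = 0 + j52.68 Ω.
Step 4 — Parallel with input shunt Z1: Z_in = Z1 || (Z2 + Z3) = 0.9872 + j52.66 Ω = 52.67∠88.9° Ω.
Step 5 — Source phasor: V = 39.8∠90.0° V = 0 + j39.8 V.
Step 6 — Current: I = V / Z = 0.7555 + j0.01416 A = 0.7557∠1.1° A.
Step 7 — Complex power: S = V·I* = 0.5637 + j30.07 VA.
Step 8 — Real power: P = Re(S) = 0.5637 W.
Step 9 — Reactive power: Q = Im(S) = 30.07 VAR.
Step 10 — Apparent power: |S| = 30.08 VA.
Step 11 — Power factor: PF = P/|S| = 0.01874 (lagging).

(a) P = 0.5637 W  (b) Q = 30.07 VAR  (c) S = 30.08 VA  (d) PF = 0.01874 (lagging)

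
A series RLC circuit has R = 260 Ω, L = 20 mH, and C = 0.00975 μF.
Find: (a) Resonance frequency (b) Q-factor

Step 1 — Resonance condition Im(Z)=0 gives ω₀ = 1/√(LC).
Step 2 — ω₀ = 1/√(0.02·9.75e-09) = 7.161e+04 rad/s.
Step 3 — f₀ = ω₀/(2π) = 1.14e+04 Hz.
Step 4 — Series Q: Q = ω₀L/R = 7.161e+04·0.02/260 = 5.509.

(a) f₀ = 1.14e+04 Hz  (b) Q = 5.509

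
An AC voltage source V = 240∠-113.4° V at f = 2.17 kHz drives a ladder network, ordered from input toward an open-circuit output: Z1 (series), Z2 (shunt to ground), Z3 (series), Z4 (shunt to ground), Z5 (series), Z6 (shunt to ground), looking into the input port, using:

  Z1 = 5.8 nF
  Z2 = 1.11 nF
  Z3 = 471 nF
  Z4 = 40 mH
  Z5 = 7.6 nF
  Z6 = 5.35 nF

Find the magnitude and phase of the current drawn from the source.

Step 1 — Angular frequency: ω = 2π·f = 2π·2170 = 1.363e+04 rad/s.
Step 2 — Component impedances:
  Z1: Z = 1/(jωC) = -j/(ω·C) = 0 - j1.265e+04 Ω
  Z2: Z = 1/(jωC) = -j/(ω·C) = 0 - j6.608e+04 Ω
  Z3: Z = 1/(jωC) = -j/(ω·C) = 0 - j155.7 Ω
  Z4: Z = jωL = j·1.363e+04·0.04 = 0 + j545.4 Ω
  Z5: Z = 1/(jωC) = -j/(ω·C) = 0 - j9650 Ω
  Z6: Z = 1/(jωC) = -j/(ω·C) = 0 - j1.371e+04 Ω
Step 3 — Ladder network (open output): work backward from the far end, alternating series and parallel combinations. Z_in = 0 - j1.224e+04 Ω = 1.224e+04∠-90.0° Ω.
Step 4 — Source phasor: V = 240∠-113.4° V = -95.32 - j220.3 V.
Step 5 — Ohm's law: I = V / Z_total = (-95.32 - j220.3) / (0 - j1.224e+04) = 0.01799 - j0.007787 A.
Step 6 — Convert to polar: |I| = 0.01961 A, ∠I = -23.4°.

I = 0.01961∠-23.4° A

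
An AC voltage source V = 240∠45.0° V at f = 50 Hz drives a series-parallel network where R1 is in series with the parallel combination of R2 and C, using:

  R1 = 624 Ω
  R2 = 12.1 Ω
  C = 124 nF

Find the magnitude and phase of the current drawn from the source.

Step 1 — Angular frequency: ω = 2π·f = 2π·50 = 314.2 rad/s.
Step 2 — Component impedances:
  R1: Z = R = 624 Ω
  R2: Z = R = 12.1 Ω
  C: Z = 1/(jωC) = -j/(ω·C) = 0 - j2.567e+04 Ω
Step 3 — Parallel branch: R2 || C = 1/(1/R2 + 1/C) = 12.1 - j0.005704 Ω.
Step 4 — Series with R1: Z_total = R1 + (R2 || C) = 636.1 - j0.005704 Ω = 636.1∠-0.0° Ω.
Step 5 — Source phasor: V = 240∠45.0° V = 169.7 + j169.7 V.
Step 6 — Ohm's law: I = V / Z_total = (169.7 + j169.7) / (636.1 - j0.005704) = 0.2668 + j0.2668 A.
Step 7 — Convert to polar: |I| = 0.3773 A, ∠I = 45.0°.

I = 0.3773∠45.0° A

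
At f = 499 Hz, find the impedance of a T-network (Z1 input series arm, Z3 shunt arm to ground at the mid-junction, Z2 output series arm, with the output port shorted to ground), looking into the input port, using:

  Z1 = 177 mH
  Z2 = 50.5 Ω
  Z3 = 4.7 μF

Step 1 — Angular frequency: ω = 2π·f = 2π·499 = 3135 rad/s.
Step 2 — Component impedances:
  Z1: Z = jωL = j·3135·0.177 = 0 + j554.9 Ω
  Z2: Z = R = 50.5 Ω
  Z3: Z = 1/(jωC) = -j/(ω·C) = 0 - j67.86 Ω
Step 3 — With the output port shorted to ground, the output series arm Z2 runs from the junction to ground; the shunt arm Z3 also runs from the junction to ground. They appear in parallel: Z3 || Z2 = 32.5 - j24.19 Ω.
Step 4 — Series with input arm Z1: Z_in = Z1 + (Z3 || Z2) = 32.5 + j530.8 Ω = 531.8∠86.5° Ω.

Z = 32.5 + j530.8 Ω = 531.8∠86.5° Ω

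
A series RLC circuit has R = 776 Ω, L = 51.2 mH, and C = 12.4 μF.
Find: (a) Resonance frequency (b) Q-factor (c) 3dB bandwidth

Step 1 — Resonance: ω₀ = 1/√(LC) = 1/√(0.0512·1.24e-05) = 1255 rad/s.
Step 2 — f₀ = ω₀/(2π) = 199.7 Hz.
Step 3 — Series Q: Q = ω₀L/R = 1255·0.0512/776 = 0.08281.
Step 4 — Bandwidth: Δω = ω₀/Q = 1.516e+04 rad/s; BW = Δω/(2π) = 2412 Hz.

(a) f₀ = 199.7 Hz  (b) Q = 0.08281  (c) BW = 2412 Hz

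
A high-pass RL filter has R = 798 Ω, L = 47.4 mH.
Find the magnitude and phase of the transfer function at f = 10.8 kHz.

Step 1 — Angular frequency: ω = 2π·1.08e+04 = 6.786e+04 rad/s.
Step 2 — Transfer function: H(jω) = jωL/(R + jωL).
Step 3 — Numerator jωL = j·3216; denominator R + jωL = 798 + j3216.
Step 4 — H = 0.942 + j0.2337.
Step 5 — Magnitude: |H| = 0.9706 (-0.3 dB); phase: φ = 13.9°.

|H| = 0.9706 (-0.3 dB), φ = 13.9°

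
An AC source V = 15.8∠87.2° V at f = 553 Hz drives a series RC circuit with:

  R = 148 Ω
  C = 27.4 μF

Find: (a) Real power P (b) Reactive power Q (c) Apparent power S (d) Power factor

Step 1 — Angular frequency: ω = 2π·f = 2π·553 = 3475 rad/s.
Step 2 — Component impedances:
  R: Z = R = 148 Ω
  C: Z = 1/(jωC) = -j/(ω·C) = 0 - j10.5 Ω
Step 3 — Series combination: Z_total = R + C = 148 - j10.5 Ω = 148.4∠-4.1° Ω.
Step 4 — Source phasor: V = 15.8∠87.2° V = 0.7718 + j15.78 V.
Step 5 — Current: I = V / Z = -0.002341 + j0.1065 A = 0.1065∠91.3° A.
Step 6 — Complex power: S = V·I* = 1.678 - j0.1191 VA.
Step 7 — Real power: P = Re(S) = 1.678 W.
Step 8 — Reactive power: Q = Im(S) = -0.1191 VAR.
Step 9 — Apparent power: |S| = 1.683 VA.
Step 10 — Power factor: PF = P/|S| = 0.9975 (leading).

(a) P = 1.678 W  (b) Q = -0.1191 VAR  (c) S = 1.683 VA  (d) PF = 0.9975 (leading)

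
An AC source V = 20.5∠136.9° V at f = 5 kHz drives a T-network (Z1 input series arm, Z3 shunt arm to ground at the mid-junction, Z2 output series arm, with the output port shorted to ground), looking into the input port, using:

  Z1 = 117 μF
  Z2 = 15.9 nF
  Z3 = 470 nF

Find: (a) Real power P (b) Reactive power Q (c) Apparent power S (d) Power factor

Step 1 — Angular frequency: ω = 2π·f = 2π·5000 = 3.142e+04 rad/s.
Step 2 — Component impedances:
  Z1: Z = 1/(jωC) = -j/(ω·C) = 0 - j0.2721 Ω
  Z2: Z = 1/(jωC) = -j/(ω·C) = 0 - j2002 Ω
  Z3: Z = 1/(jωC) = -j/(ω·C) = 0 - j67.73 Ω
Step 3 — With the output port shorted to ground, the output series arm Z2 runs from the junction to ground; the shunt arm Z3 also runs from the junction to ground. They appear in parallel: Z3 || Z2 = 0 - j65.51 Ω.
Step 4 — Series with input arm Z1: Z_in = Z1 + (Z3 || Z2) = 0 - j65.78 Ω = 65.78∠-90.0° Ω.
Step 5 — Source phasor: V = 20.5∠136.9° V = -14.97 + j14.01 V.
Step 6 — Current: I = V / Z = -0.2129 - j0.2275 A = 0.3116∠-133.1° A.
Step 7 — Complex power: S = V·I* = 0 - j6.389 VA.
Step 8 — Real power: P = Re(S) = 0 W.
Step 9 — Reactive power: Q = Im(S) = -6.389 VAR.
Step 10 — Apparent power: |S| = 6.389 VA.
Step 11 — Power factor: PF = P/|S| = 0 (leading).

(a) P = 0 W  (b) Q = -6.389 VAR  (c) S = 6.389 VA  (d) PF = 0 (leading)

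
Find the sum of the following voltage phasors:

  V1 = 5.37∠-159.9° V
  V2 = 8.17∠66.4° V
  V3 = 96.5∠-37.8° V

Step 1 — Convert each phasor to rectangular form:
  V1 = 5.37·(cos(-159.9°) + j·sin(-159.9°)) = -5.043 - j1.845 V
  V2 = 8.17·(cos(66.4°) + j·sin(66.4°)) = 3.271 + j7.487 V
  V3 = 96.5·(cos(-37.8°) + j·sin(-37.8°)) = 76.25 - j59.15 V
Step 2 — Sum components: V_total = 74.48 - j53.5 V.
Step 3 — Convert to polar: |V_total| = 91.7 V, ∠V_total = -35.7°.

V_total = 91.7∠-35.7° V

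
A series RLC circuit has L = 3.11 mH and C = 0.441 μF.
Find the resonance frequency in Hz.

Step 1 — Resonance condition Im(Z)=0 gives ω₀ = 1/√(LC).
Step 2 — ω₀ = 1/√(0.00311·4.41e-07) = 2.7e+04 rad/s.
Step 3 — f₀ = ω₀/(2π) = 4298 Hz.

f₀ = 4298 Hz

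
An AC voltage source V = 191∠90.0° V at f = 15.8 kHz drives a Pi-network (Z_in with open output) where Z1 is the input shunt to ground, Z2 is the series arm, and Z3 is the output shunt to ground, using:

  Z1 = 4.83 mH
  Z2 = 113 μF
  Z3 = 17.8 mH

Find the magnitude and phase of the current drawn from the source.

Step 1 — Angular frequency: ω = 2π·f = 2π·1.58e+04 = 9.927e+04 rad/s.
Step 2 — Component impedances:
  Z1: Z = jωL = j·9.927e+04·0.00483 = 0 + j479.5 Ω
  Z2: Z = 1/(jωC) = -j/(ω·C) = 0 - j0.08914 Ω
  Z3: Z = jωL = j·9.927e+04·0.0178 = 0 + j1767 Ω
Step 3 — With open output, the series arm Z2 and the output shunt Z3 appear in series to ground: Z2 + Z3 = 0 + j1767 Ω.
Step 4 — Parallel with input shunt Z1: Z_in = Z1 || (Z2 + Z3) = 0 + j377.2 Ω = 377.2∠90.0° Ω.
Step 5 — Source phasor: V = 191∠90.0° V = 0 + j191 V.
Step 6 — Ohm's law: I = V / Z_total = (0 + j191) / (0 + j377.2) = 0.5064 A.
Step 7 — Convert to polar: |I| = 0.5064 A, ∠I = -0.0°.

I = 0.5064∠-0.0° A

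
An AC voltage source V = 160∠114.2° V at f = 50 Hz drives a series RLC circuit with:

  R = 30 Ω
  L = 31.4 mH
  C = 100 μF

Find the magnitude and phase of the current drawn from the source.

Step 1 — Angular frequency: ω = 2π·f = 2π·50 = 314.2 rad/s.
Step 2 — Component impedances:
  R: Z = R = 30 Ω
  L: Z = jωL = j·314.2·0.0314 = 0 + j9.865 Ω
  C: Z = 1/(jωC) = -j/(ω·C) = 0 - j31.83 Ω
Step 3 — Series combination: Z_total = R + L + C = 30 - j21.97 Ω = 37.18∠-36.2° Ω.
Step 4 — Source phasor: V = 160∠114.2° V = -65.59 + j145.9 V.
Step 5 — Ohm's law: I = V / Z_total = (-65.59 + j145.9) / (30 - j21.97) = -3.742 + j2.125 A.
Step 6 — Convert to polar: |I| = 4.303 A, ∠I = 150.4°.

I = 4.303∠150.4° A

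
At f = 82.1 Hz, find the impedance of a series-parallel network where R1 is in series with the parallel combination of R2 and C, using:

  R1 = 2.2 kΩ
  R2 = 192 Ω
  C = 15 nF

Step 1 — Angular frequency: ω = 2π·f = 2π·82.1 = 515.8 rad/s.
Step 2 — Component impedances:
  R1: Z = R = 2200 Ω
  R2: Z = R = 192 Ω
  C: Z = 1/(jωC) = -j/(ω·C) = 0 - j1.292e+05 Ω
Step 3 — Parallel branch: R2 || C = 1/(1/R2 + 1/C) = 192 - j0.2852 Ω.
Step 4 — Series with R1: Z_total = R1 + (R2 || C) = 2392 - j0.2852 Ω = 2392∠-0.0° Ω.

Z = 2392 - j0.2852 Ω = 2392∠-0.0° Ω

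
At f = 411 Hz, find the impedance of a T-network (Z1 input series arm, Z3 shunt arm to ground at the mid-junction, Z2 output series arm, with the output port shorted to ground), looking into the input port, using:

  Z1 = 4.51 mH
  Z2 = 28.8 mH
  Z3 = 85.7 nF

Step 1 — Angular frequency: ω = 2π·f = 2π·411 = 2582 rad/s.
Step 2 — Component impedances:
  Z1: Z = jωL = j·2582·0.00451 = 0 + j11.65 Ω
  Z2: Z = jωL = j·2582·0.0288 = 0 + j74.37 Ω
  Z3: Z = 1/(jωC) = -j/(ω·C) = 0 - j4519 Ω
Step 3 — With the output port shorted to ground, the output series arm Z2 runs from the junction to ground; the shunt arm Z3 also runs from the junction to ground. They appear in parallel: Z3 || Z2 = 0 + j75.62 Ω.
Step 4 — Series with input arm Z1: Z_in = Z1 + (Z3 || Z2) = 0 + j87.26 Ω = 87.26∠90.0° Ω.

Z = 0 + j87.26 Ω = 87.26∠90.0° Ω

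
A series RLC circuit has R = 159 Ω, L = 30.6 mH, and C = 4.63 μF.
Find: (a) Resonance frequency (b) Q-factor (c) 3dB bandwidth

Step 1 — Resonance condition Im(Z)=0 gives ω₀ = 1/√(LC).
Step 2 — ω₀ = 1/√(0.0306·4.63e-06) = 2657 rad/s.
Step 3 — f₀ = ω₀/(2π) = 422.8 Hz.
Step 4 — Series Q: Q = ω₀L/R = 2657·0.0306/159 = 0.5113.
Step 5 — 3dB bandwidth: Δω = ω₀/Q = 5196 rad/s; BW = Δω/(2π) = 827 Hz.

(a) f₀ = 422.8 Hz  (b) Q = 0.5113  (c) BW = 827 Hz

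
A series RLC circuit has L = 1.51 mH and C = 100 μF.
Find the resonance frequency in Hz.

Step 1 — Resonance condition Im(Z)=0 gives ω₀ = 1/√(LC).
Step 2 — ω₀ = 1/√(0.00151·0.0001) = 2573 rad/s.
Step 3 — f₀ = ω₀/(2π) = 409.6 Hz.

f₀ = 409.6 Hz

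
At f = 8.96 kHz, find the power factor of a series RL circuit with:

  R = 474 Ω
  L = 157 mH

Step 1 — Angular frequency: ω = 2π·f = 2π·8960 = 5.63e+04 rad/s.
Step 2 — Component impedances:
  R: Z = R = 474 Ω
  L: Z = jωL = j·5.63e+04·0.157 = 0 + j8839 Ω
Step 3 — Series combination: Z_total = R + L = 474 + j8839 Ω = 8851∠86.9° Ω.
Step 4 — Power factor: PF = cos(φ) = Re(Z)/|Z| = 474/8851 = 0.05355.
Step 5 — Type: Im(Z) = 8839 ⇒ lagging (phase φ = 86.9°).

PF = 0.05355 (lagging, φ = 86.9°)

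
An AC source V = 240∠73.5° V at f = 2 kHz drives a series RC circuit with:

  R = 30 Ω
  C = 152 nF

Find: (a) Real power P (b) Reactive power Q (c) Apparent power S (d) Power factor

Step 1 — Angular frequency: ω = 2π·f = 2π·2000 = 1.257e+04 rad/s.
Step 2 — Component impedances:
  R: Z = R = 30 Ω
  C: Z = 1/(jωC) = -j/(ω·C) = 0 - j523.5 Ω
Step 3 — Series combination: Z_total = R + C = 30 - j523.5 Ω = 524.4∠-86.7° Ω.
Step 4 — Source phasor: V = 240∠73.5° V = 68.16 + j230.1 V.
Step 5 — Current: I = V / Z = -0.4307 + j0.1549 A = 0.4577∠160.2° A.
Step 6 — Complex power: S = V·I* = 6.284 - j109.7 VA.
Step 7 — Real power: P = Re(S) = 6.284 W.
Step 8 — Reactive power: Q = Im(S) = -109.7 VAR.
Step 9 — Apparent power: |S| = 109.8 VA.
Step 10 — Power factor: PF = P/|S| = 0.05721 (leading).

(a) P = 6.284 W  (b) Q = -109.7 VAR  (c) S = 109.8 VA  (d) PF = 0.05721 (leading)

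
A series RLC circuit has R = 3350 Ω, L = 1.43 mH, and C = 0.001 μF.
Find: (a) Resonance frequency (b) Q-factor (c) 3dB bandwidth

Step 1 — Resonance condition Im(Z)=0 gives ω₀ = 1/√(LC).
Step 2 — ω₀ = 1/√(0.00143·1e-09) = 8.362e+05 rad/s.
Step 3 — f₀ = ω₀/(2π) = 1.331e+05 Hz.
Step 4 — Series Q: Q = ω₀L/R = 8.362e+05·0.00143/3350 = 0.357.
Step 5 — 3dB bandwidth: Δω = ω₀/Q = 2.343e+06 rad/s; BW = Δω/(2π) = 3.728e+05 Hz.

(a) f₀ = 1.331e+05 Hz  (b) Q = 0.357  (c) BW = 3.728e+05 Hz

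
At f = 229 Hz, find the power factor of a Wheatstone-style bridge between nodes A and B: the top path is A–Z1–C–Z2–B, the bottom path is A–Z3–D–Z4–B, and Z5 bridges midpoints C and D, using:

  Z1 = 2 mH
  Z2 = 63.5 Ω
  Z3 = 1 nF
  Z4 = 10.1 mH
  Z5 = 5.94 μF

Step 1 — Angular frequency: ω = 2π·f = 2π·229 = 1439 rad/s.
Step 2 — Component impedances:
  Z1: Z = jωL = j·1439·0.002 = 0 + j2.878 Ω
  Z2: Z = R = 63.5 Ω
  Z3: Z = 1/(jωC) = -j/(ω·C) = 0 - j6.95e+05 Ω
  Z4: Z = jωL = j·1439·0.0101 = 0 + j14.53 Ω
  Z5: Z = 1/(jωC) = -j/(ω·C) = 0 - j117 Ω
Step 3 — Bridge requires nodal analysis (the Z5 bridge couples midpoints C and D, so the two paths cannot be reduced to a simple series/parallel combination). Setting node B to ground and injecting 1 A at node A, the 3-node admittance system at A, C, D solves to V_A = Z_AB = 45.88 - j25.56 Ω = 52.51∠-29.1° Ω.
Step 4 — Power factor: PF = cos(φ) = Re(Z)/|Z| = 45.877/52.515 = 0.8736.
Step 5 — Type: Im(Z) = -25.56 ⇒ leading (phase φ = -29.1°).

PF = 0.8736 (leading, φ = -29.1°)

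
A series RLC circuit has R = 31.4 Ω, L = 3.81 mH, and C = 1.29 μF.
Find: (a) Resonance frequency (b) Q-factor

Step 1 — Resonance condition Im(Z)=0 gives ω₀ = 1/√(LC).
Step 2 — ω₀ = 1/√(0.00381·1.29e-06) = 1.426e+04 rad/s.
Step 3 — f₀ = ω₀/(2π) = 2270 Hz.
Step 4 — Series Q: Q = ω₀L/R = 1.426e+04·0.00381/31.4 = 1.731.

(a) f₀ = 2270 Hz  (b) Q = 1.731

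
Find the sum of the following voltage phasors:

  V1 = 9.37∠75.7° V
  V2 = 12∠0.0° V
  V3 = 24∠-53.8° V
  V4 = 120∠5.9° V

Step 1 — Convert each phasor to rectangular form:
  V1 = 9.37·(cos(75.7°) + j·sin(75.7°)) = 2.314 + j9.08 V
  V2 = 12·(cos(0.0°) + j·sin(0.0°)) = 12 V
  V3 = 24·(cos(-53.8°) + j·sin(-53.8°)) = 14.17 - j19.37 V
  V4 = 120·(cos(5.9°) + j·sin(5.9°)) = 119.4 + j12.34 V
Step 2 — Sum components: V_total = 147.9 + j2.048 V.
Step 3 — Convert to polar: |V_total| = 147.9 V, ∠V_total = 0.8°.

V_total = 147.9∠0.8° V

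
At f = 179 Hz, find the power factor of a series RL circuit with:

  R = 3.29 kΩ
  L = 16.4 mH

Step 1 — Angular frequency: ω = 2π·f = 2π·179 = 1125 rad/s.
Step 2 — Component impedances:
  R: Z = R = 3290 Ω
  L: Z = jωL = j·1125·0.0164 = 0 + j18.44 Ω
Step 3 — Series combination: Z_total = R + L = 3290 + j18.44 Ω = 3290∠0.3° Ω.
Step 4 — Power factor: PF = cos(φ) = Re(Z)/|Z| = 3290/3290 = 1.
Step 5 — Type: Im(Z) = 18.44 ⇒ lagging (phase φ = 0.3°).

PF = 1 (lagging, φ = 0.3°)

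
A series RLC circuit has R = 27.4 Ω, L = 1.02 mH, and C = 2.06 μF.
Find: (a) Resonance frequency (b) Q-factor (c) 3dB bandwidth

Step 1 — Resonance condition Im(Z)=0 gives ω₀ = 1/√(LC).
Step 2 — ω₀ = 1/√(0.00102·2.06e-06) = 2.182e+04 rad/s.
Step 3 — f₀ = ω₀/(2π) = 3472 Hz.
Step 4 — Series Q: Q = ω₀L/R = 2.182e+04·0.00102/27.4 = 0.8121.
Step 5 — 3dB bandwidth: Δω = ω₀/Q = 2.686e+04 rad/s; BW = Δω/(2π) = 4275 Hz.

(a) f₀ = 3472 Hz  (b) Q = 0.8121  (c) BW = 4275 Hz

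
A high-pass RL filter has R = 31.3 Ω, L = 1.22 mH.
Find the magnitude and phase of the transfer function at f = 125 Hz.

Step 1 — Angular frequency: ω = 2π·125 = 785.4 rad/s.
Step 2 — Transfer function: H(jω) = jωL/(R + jωL).
Step 3 — Numerator jωL = j·0.9582; denominator R + jωL = 31.3 + j0.9582.
Step 4 — H = 0.0009363 + j0.03058.
Step 5 — Magnitude: |H| = 0.0306 (-30.3 dB); phase: φ = 88.2°.

|H| = 0.0306 (-30.3 dB), φ = 88.2°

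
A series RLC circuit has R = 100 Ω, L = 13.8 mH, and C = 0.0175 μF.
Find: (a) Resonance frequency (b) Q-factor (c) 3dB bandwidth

Step 1 — Resonance: ω₀ = 1/√(LC) = 1/√(0.0138·1.75e-08) = 6.435e+04 rad/s.
Step 2 — f₀ = ω₀/(2π) = 1.024e+04 Hz.
Step 3 — Series Q: Q = ω₀L/R = 6.435e+04·0.0138/100 = 8.88.
Step 4 — Bandwidth: Δω = ω₀/Q = 7246 rad/s; BW = Δω/(2π) = 1153 Hz.

(a) f₀ = 1.024e+04 Hz  (b) Q = 8.88  (c) BW = 1153 Hz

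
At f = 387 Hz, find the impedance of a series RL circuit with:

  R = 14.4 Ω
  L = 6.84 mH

Step 1 — Angular frequency: ω = 2π·f = 2π·387 = 2432 rad/s.
Step 2 — Component impedances:
  R: Z = R = 14.4 Ω
  L: Z = jωL = j·2432·0.00684 = 0 + j16.63 Ω
Step 3 — Series combination: Z_total = R + L = 14.4 + j16.63 Ω = 22∠49.1° Ω.

Z = 14.4 + j16.63 Ω = 22∠49.1° Ω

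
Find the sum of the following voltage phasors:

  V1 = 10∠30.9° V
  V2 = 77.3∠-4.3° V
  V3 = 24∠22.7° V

Step 1 — Convert each phasor to rectangular form:
  V1 = 10·(cos(30.9°) + j·sin(30.9°)) = 8.581 + j5.135 V
  V2 = 77.3·(cos(-4.3°) + j·sin(-4.3°)) = 77.08 - j5.796 V
  V3 = 24·(cos(22.7°) + j·sin(22.7°)) = 22.14 + j9.262 V
Step 2 — Sum components: V_total = 107.8 + j8.601 V.
Step 3 — Convert to polar: |V_total| = 108.1 V, ∠V_total = 4.6°.

V_total = 108.1∠4.6° V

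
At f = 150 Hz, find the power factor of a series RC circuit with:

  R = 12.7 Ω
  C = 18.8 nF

Step 1 — Angular frequency: ω = 2π·f = 2π·150 = 942.5 rad/s.
Step 2 — Component impedances:
  R: Z = R = 12.7 Ω
  C: Z = 1/(jωC) = -j/(ω·C) = 0 - j5.644e+04 Ω
Step 3 — Series combination: Z_total = R + C = 12.7 - j5.644e+04 Ω = 5.644e+04∠-90.0° Ω.
Step 4 — Power factor: PF = cos(φ) = Re(Z)/|Z| = 12.7/5.644e+04 = 0.000225.
Step 5 — Type: Im(Z) = -5.644e+04 ⇒ leading (phase φ = -90.0°).

PF = 0.000225 (leading, φ = -90.0°)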